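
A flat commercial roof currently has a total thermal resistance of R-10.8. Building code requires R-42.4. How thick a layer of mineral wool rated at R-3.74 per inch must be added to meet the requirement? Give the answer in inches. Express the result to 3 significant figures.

ΔR = 42.4 − 10.8 = 31.6 ft²·°F·h/BTU
L = ΔR / (R/in) = 31.6/3.74 = 8.449 in

8.45 in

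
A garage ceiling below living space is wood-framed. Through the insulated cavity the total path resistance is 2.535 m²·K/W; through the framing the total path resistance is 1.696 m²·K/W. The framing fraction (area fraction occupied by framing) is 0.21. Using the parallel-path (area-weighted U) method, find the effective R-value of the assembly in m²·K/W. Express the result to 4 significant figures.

2.296 m²·K/W

U_eff = 0.79/2.535 + 0.21/1.696 = 0.31164 + 0.12382 = 0.43546
R_eff = 1/U_eff = 2.2964 m²·K/W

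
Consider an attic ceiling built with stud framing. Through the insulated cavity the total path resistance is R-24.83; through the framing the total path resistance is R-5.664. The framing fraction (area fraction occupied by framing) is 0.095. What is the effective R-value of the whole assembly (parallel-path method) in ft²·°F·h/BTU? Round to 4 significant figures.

18.79 ft²·°F·h/BTU

U_eff = 0.905/24.83 + 0.095/5.664 = 0.036448 + 0.016773 = 0.05322
R_eff = 1/U_eff = 18.79 ft²·°F·h/BTU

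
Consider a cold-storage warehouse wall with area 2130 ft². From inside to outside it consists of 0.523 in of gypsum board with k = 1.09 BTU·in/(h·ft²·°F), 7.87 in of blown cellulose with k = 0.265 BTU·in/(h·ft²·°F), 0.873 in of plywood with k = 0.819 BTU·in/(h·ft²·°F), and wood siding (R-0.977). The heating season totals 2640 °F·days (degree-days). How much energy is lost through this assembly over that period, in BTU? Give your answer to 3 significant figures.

4190000 BTU

0.523/1.09 = 0.4798
7.87/0.265 = 29.7
0.873/0.819 = 1.066
R_total = 0.4798 + 29.7 + 1.066 + 0.977 = 32.22 ft²·°F·h/BTU
E = A × HDD × 24 / R = 2130 × 2640 × 24 / 32.22 = 4188000 BTU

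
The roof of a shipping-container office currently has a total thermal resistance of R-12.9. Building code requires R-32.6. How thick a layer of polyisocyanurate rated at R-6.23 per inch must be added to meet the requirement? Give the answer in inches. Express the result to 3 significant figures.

3.16 in

ΔR = 32.6 − 12.9 = 19.7 ft²·°F·h/BTU
L = ΔR / (R/in) = 19.7/6.23 = 3.162 in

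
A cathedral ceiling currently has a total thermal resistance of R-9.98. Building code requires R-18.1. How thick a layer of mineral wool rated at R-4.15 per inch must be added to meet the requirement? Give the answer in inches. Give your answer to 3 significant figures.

ΔR = 18.1 − 9.98 = 8.12 ft²·°F·h/BTU
L = ΔR / (R/in) = 8.12/4.15 = 1.957 in

1.96 in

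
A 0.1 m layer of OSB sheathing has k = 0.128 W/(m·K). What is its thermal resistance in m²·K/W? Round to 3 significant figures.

0.781 m²·K/W

R = L/k = 0.1/0.128 = 0.7812 m²·K/W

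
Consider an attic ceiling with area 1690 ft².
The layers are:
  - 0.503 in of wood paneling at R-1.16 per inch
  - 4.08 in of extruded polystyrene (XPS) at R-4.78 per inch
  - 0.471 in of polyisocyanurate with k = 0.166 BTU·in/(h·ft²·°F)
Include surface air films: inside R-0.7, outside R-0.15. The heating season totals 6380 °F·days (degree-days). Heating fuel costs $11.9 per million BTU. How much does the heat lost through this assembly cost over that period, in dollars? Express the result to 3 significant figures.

0.503 × 1.16 = 0.5835
4.08 × 4.78 = 19.5
0.471/0.166 = 2.837
R_total = 0.7 + 0.5835 + 19.5 + 2.837 + 0.15 = 23.77 ft²·°F·h/BTU
E = A × HDD × 24 / R = 1690 × 6380 × 24 / 23.77 = 10890000 BTU
Cost = 10890000/10⁶ × 11.9 = $129.5

130 dollars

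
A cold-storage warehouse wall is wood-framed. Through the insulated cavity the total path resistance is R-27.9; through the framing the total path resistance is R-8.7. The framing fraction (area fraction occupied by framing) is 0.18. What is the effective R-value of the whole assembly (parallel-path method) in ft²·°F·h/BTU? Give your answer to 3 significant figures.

U_eff = 0.82/27.9 + 0.18/8.7 = 0.02939 + 0.02069 = 0.05008
R_eff = 1/U_eff = 19.97 ft²·°F·h/BTU

20.0 ft²·°F·h/BTU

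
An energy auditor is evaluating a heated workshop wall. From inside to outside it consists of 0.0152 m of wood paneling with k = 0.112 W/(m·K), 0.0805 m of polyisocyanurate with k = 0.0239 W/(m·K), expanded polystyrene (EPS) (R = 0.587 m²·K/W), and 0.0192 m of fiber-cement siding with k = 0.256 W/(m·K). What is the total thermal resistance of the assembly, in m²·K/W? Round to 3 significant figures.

0.0152/0.112 = 0.1357
0.0805/0.0239 = 3.368
0.0192/0.256 = 0.075
R_total = 0.1357 + 3.368 + 0.587 + 0.075 = 4.166 m²·K/W

4.17 m²·K/W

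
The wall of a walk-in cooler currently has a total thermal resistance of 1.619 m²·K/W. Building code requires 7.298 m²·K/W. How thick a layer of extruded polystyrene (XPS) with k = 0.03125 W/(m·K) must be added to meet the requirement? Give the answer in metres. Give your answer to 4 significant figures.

0.1775 m

ΔR = 7.298 − 1.619 = 5.679 m²·K/W
L = ΔR × k = 5.679 × 0.03125 = 0.17747 m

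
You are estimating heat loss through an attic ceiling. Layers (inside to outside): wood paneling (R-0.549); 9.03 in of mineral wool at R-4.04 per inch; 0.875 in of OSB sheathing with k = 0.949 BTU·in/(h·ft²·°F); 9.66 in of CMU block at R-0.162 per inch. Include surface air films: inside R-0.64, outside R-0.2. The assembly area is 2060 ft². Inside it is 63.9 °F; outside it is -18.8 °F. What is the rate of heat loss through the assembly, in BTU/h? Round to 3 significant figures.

4220 BTU/h

9.03 × 4.04 = 36.48
0.875/0.949 = 0.922
9.66 × 0.162 = 1.565
R_total = 0.64 + 0.549 + 36.48 + 0.922 + 1.565 + 0.2 = 40.36 ft²·°F·h/BTU
Q = A·ΔT/R = 2060 × (63.9 − (-18.8)) / 40.36 = 4221 BTU/h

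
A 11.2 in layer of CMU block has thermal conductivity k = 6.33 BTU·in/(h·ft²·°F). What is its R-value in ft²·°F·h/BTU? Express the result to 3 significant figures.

1.77 ft²·°F·h/BTU

R = L/k = 11.2/6.33 = 1.769 ft²·°F·h/BTU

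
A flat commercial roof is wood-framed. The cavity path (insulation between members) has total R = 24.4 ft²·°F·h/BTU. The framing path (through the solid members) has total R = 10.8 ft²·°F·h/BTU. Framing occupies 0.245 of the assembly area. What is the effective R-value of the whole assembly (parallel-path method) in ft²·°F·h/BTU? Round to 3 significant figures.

18.6 ft²·°F·h/BTU

U_eff = 0.755/24.4 + 0.245/10.8 = 0.03094 + 0.02269 = 0.05363
R_eff = 1/U_eff = 18.65 ft²·°F·h/BTU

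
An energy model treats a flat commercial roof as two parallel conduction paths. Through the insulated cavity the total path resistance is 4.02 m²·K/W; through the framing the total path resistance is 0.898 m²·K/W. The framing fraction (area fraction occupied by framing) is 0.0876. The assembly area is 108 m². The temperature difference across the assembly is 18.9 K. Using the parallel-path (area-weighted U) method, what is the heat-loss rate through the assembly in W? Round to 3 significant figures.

662 W

U_eff = 0.9124/4.02 + 0.0876/0.898 = 0.227 + 0.09755 = 0.3245
R_eff = 1/U_eff = 3.082 m²·K/W
Q = 108 × 18.9 / 3.082 = 662.4 W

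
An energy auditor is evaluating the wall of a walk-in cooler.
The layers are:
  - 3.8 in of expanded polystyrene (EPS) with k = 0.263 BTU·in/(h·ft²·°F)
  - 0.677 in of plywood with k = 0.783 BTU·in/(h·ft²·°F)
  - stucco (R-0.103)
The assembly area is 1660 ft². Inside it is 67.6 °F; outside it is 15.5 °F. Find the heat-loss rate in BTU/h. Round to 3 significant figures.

5610 BTU/h

3.8/0.263 = 14.45
0.677/0.783 = 0.8646
R_total = 14.45 + 0.8646 + 0.103 = 15.42 ft²·°F·h/BTU
Q = A·ΔT/R = 1660 × (67.6 − 15.5) / 15.42 = 5610 BTU/h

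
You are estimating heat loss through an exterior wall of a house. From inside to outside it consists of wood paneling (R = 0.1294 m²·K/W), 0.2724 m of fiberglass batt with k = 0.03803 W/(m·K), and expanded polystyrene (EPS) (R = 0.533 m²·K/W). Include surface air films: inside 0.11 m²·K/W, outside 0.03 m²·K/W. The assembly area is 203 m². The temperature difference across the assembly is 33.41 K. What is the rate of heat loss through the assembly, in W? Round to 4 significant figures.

851.5 W

0.2724/0.03803 = 7.1628
R_total = 0.11 + 0.1294 + 7.1628 + 0.533 + 0.03 = 7.9652 m²·K/W
Q = A·ΔT/R = 203 × 33.41 / 7.9652 = 851.49 W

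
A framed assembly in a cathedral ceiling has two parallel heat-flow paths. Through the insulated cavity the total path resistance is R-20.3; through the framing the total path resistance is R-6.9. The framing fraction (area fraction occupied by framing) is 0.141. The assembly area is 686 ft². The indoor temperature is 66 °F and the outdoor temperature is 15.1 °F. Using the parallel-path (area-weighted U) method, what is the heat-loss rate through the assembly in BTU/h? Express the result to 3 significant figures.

2190 BTU/h

U_eff = 0.859/20.3 + 0.141/6.9 = 0.04232 + 0.02043 = 0.06275
R_eff = 1/U_eff = 15.94 ft²·°F·h/BTU
Q = 686 × (66 − 15.1) / 15.94 = 2191 BTU/h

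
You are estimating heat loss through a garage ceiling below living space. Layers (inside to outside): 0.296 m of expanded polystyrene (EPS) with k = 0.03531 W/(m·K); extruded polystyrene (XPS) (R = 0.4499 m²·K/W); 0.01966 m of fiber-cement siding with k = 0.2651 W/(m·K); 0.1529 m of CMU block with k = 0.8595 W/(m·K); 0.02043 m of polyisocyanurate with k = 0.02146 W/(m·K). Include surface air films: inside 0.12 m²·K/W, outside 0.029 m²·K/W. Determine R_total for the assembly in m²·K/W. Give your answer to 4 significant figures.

10.19 m²·K/W

0.296/0.03531 = 8.3829
0.01966/0.2651 = 0.074161
0.1529/0.8595 = 0.17789
0.02043/0.02146 = 0.952
R_total = 0.12 + 8.3829 + 0.4499 + 0.074161 + 0.17789 + 0.952 + 0.029 = 10.186 m²·K/W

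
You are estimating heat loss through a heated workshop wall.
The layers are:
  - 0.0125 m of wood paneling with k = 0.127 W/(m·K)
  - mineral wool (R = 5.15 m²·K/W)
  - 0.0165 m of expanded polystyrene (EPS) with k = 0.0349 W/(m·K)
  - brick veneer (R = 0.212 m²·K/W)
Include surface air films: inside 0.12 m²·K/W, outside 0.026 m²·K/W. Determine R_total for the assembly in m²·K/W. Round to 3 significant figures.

0.0125/0.127 = 0.09843
0.0165/0.0349 = 0.4728
R_total = 0.12 + 0.09843 + 5.15 + 0.4728 + 0.212 + 0.026 = 6.079 m²·K/W

6.08 m²·K/W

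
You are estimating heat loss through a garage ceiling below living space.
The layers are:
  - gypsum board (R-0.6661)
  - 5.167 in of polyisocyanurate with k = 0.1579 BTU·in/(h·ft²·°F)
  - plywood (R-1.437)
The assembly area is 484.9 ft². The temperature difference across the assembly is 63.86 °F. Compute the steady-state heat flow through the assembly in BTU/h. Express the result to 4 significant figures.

5.167/0.1579 = 32.723
R_total = 0.6661 + 32.723 + 1.437 = 34.826 ft²·°F·h/BTU
Q = A·ΔT/R = 484.9 × 63.86 / 34.826 = 889.15 BTU/h

889.1 BTU/h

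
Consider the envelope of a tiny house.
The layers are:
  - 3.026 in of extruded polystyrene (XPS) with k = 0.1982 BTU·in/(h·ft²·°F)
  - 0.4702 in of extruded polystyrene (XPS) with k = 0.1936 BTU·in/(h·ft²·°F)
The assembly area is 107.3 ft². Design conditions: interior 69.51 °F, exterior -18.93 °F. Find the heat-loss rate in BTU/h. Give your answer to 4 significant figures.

536.3 BTU/h

3.026/0.1982 = 15.267
0.4702/0.1936 = 2.4287
R_total = 15.267 + 2.4287 = 17.696 ft²·°F·h/BTU
Q = A·ΔT/R = 107.3 × (69.51 − (-18.93)) / 17.696 = 536.25 BTU/h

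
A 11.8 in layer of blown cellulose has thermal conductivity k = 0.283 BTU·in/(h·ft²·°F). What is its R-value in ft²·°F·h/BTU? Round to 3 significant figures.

R = L/k = 11.8/0.283 = 41.7 ft²·°F·h/BTU

41.7 ft²·°F·h/BTU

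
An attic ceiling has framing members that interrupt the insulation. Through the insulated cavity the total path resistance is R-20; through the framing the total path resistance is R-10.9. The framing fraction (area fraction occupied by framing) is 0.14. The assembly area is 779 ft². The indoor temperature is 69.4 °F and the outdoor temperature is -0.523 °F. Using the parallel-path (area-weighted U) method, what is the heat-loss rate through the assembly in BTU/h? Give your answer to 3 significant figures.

3040 BTU/h

U_eff = 0.86/20 + 0.14/10.9 = 0.043 + 0.01284 = 0.05584
R_eff = 1/U_eff = 17.91 ft²·°F·h/BTU
Q = 779 × (69.4 − (-0.523)) / 17.91 = 3042 BTU/h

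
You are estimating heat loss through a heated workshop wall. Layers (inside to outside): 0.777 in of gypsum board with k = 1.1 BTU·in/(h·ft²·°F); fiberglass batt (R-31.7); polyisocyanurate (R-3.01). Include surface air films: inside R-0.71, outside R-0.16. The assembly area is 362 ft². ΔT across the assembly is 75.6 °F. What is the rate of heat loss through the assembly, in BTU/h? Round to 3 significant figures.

0.777/1.1 = 0.7064
R_total = 0.71 + 0.7064 + 31.7 + 3.01 + 0.16 = 36.29 ft²·°F·h/BTU
Q = A·ΔT/R = 362 × 75.6 / 36.29 = 754.2 BTU/h

754 BTU/h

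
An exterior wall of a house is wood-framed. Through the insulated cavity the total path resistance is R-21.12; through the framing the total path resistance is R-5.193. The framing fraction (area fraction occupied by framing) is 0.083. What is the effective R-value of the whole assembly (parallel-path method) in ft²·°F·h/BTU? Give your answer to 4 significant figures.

16.83 ft²·°F·h/BTU

U_eff = 0.917/21.12 + 0.083/5.193 = 0.043419 + 0.015983 = 0.059402
R_eff = 1/U_eff = 16.835 ft²·°F·h/BTU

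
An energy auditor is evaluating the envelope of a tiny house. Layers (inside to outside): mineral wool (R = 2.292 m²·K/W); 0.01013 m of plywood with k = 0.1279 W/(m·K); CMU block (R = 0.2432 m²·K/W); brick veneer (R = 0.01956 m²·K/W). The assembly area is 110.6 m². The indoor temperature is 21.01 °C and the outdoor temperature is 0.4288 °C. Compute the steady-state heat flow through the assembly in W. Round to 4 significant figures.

0.01013/0.1279 = 0.079203
R_total = 2.292 + 0.079203 + 0.2432 + 0.01956 = 2.634 m²·K/W
Q = A·ΔT/R = 110.6 × (21.01 − 0.4288) / 2.634 = 864.2 W

864.2 W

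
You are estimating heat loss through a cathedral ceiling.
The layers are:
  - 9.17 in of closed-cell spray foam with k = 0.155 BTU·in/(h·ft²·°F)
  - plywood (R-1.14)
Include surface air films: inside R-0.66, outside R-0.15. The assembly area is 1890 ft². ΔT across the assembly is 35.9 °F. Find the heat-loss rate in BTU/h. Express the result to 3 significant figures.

1110 BTU/h

9.17/0.155 = 59.16
R_total = 0.66 + 59.16 + 1.14 + 0.15 = 61.11 ft²·°F·h/BTU
Q = A·ΔT/R = 1890 × 35.9 / 61.11 = 1110 BTU/h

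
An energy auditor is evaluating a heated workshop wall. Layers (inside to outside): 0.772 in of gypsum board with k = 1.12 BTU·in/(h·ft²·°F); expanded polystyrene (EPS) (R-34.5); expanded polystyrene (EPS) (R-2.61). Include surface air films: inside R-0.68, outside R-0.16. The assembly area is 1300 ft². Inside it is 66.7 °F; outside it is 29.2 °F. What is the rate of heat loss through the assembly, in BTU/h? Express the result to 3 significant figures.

0.772/1.12 = 0.6893
R_total = 0.68 + 0.6893 + 34.5 + 2.61 + 0.16 = 38.64 ft²·°F·h/BTU
Q = A·ΔT/R = 1300 × (66.7 − 29.2) / 38.64 = 1262 BTU/h

1260 BTU/h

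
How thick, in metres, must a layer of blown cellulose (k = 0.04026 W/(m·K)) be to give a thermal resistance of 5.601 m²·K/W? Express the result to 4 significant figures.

0.2255 m

L = R·k = 5.601 × 0.04026 = 0.2255 m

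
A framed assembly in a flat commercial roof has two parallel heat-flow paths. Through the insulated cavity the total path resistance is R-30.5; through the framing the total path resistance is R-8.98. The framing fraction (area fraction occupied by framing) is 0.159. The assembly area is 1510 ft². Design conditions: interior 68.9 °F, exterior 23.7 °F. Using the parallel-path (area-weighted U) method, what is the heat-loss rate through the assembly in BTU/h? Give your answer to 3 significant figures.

U_eff = 0.841/30.5 + 0.159/8.98 = 0.02757 + 0.01771 = 0.04528
R_eff = 1/U_eff = 22.08 ft²·°F·h/BTU
Q = 1510 × (68.9 − 23.7) / 22.08 = 3090 BTU/h

3090 BTU/h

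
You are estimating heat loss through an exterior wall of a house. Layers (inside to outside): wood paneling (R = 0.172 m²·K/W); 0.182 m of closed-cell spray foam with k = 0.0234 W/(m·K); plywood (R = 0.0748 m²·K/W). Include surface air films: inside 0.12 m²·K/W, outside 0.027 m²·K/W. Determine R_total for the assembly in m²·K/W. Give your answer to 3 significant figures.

0.182/0.0234 = 7.778
R_total = 0.12 + 0.172 + 7.778 + 0.0748 + 0.027 = 8.172 m²·K/W

8.17 m²·K/W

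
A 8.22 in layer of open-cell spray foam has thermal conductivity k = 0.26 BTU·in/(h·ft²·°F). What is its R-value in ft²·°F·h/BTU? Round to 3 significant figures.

31.6 ft²·°F·h/BTU

R = L/k = 8.22/0.26 = 31.62 ft²·°F·h/BTU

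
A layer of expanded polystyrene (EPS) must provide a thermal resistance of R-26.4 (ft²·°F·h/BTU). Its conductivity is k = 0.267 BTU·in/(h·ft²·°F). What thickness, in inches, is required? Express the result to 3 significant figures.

7.05 in

L = R × k = 26.4 × 0.267 = 7.049 in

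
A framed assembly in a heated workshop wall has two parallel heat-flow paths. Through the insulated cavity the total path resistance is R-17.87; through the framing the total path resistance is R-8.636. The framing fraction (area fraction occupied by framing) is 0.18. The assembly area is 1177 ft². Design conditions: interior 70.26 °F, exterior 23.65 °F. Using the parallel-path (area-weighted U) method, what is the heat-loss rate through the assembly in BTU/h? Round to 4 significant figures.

U_eff = 0.82/17.87 + 0.18/8.636 = 0.045887 + 0.020843 = 0.06673
R_eff = 1/U_eff = 14.986 ft²·°F·h/BTU
Q = 1177 × (70.26 − 23.65) / 14.986 = 3660.8 BTU/h

3661 BTU/h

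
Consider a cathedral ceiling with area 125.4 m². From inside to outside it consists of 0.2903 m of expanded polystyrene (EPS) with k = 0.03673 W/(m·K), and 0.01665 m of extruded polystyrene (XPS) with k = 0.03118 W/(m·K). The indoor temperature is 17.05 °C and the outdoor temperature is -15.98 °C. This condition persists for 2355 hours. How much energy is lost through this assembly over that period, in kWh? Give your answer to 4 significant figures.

0.2903/0.03673 = 7.9036
0.01665/0.03118 = 0.534
R_total = 7.9036 + 0.534 = 8.4376 m²·K/W
Q = 125.4 × (17.05 − (-15.98)) / 8.4376 = 490.89 W
E = 490.89 W × 2355 h / 1000 = 1156.1 kWh

1156 kWh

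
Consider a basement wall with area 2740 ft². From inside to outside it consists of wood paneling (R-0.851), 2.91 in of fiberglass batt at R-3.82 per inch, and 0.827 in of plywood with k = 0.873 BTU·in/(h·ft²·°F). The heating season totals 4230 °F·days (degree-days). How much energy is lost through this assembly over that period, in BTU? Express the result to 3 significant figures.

21500000 BTU

2.91 × 3.82 = 11.12
0.827/0.873 = 0.9473
R_total = 0.851 + 11.12 + 0.9473 = 12.91 ft²·°F·h/BTU
E = A × HDD × 24 / R = 2740 × 4230 × 24 / 12.91 = 21540000 BTU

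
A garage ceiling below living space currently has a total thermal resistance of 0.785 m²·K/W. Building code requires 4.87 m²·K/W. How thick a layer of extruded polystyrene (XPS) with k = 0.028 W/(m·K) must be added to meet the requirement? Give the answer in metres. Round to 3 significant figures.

0.114 m

ΔR = 4.87 − 0.785 = 4.085 m²·K/W
L = ΔR × k = 4.085 × 0.028 = 0.1144 m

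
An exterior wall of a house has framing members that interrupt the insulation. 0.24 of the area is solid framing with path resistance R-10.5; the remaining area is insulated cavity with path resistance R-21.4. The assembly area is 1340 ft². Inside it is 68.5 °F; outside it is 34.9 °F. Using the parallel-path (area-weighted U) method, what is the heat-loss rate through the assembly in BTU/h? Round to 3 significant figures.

2630 BTU/h

U_eff = 0.76/21.4 + 0.24/10.5 = 0.03551 + 0.02286 = 0.05837
R_eff = 1/U_eff = 17.13 ft²·°F·h/BTU
Q = 1340 × (68.5 − 34.9) / 17.13 = 2628 BTU/h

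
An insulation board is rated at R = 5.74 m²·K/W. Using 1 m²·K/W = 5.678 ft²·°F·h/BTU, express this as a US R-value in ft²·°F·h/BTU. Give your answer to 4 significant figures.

32.59 ft²·°F·h/BTU

R_US = 5.74 × 5.678 = 32.592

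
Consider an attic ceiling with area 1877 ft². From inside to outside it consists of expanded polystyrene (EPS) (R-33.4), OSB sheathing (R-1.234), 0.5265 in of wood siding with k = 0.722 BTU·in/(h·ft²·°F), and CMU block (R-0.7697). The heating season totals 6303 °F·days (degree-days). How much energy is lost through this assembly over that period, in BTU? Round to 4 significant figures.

0.5265/0.722 = 0.72922
R_total = 33.4 + 1.234 + 0.72922 + 0.7697 = 36.133 ft²·°F·h/BTU
E = A × HDD × 24 / R = 1877 × 6303 × 24 / 36.133 = 7858100 BTU

7858000 BTU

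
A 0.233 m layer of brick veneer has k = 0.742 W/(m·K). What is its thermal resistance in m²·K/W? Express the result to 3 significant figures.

R = L/k = 0.233/0.742 = 0.314 m²·K/W

0.314 m²·K/W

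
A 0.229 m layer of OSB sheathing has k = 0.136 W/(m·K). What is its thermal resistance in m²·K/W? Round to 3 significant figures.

R = L/k = 0.229/0.136 = 1.684 m²·K/W

1.68 m²·K/W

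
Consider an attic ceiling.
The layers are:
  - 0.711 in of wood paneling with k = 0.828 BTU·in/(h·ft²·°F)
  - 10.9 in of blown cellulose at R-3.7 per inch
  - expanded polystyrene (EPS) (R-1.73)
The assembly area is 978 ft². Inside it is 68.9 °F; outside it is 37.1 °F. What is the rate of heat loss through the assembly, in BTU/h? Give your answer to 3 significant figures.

0.711/0.828 = 0.8587
10.9 × 3.7 = 40.33
R_total = 0.8587 + 40.33 + 1.73 = 42.92 ft²·°F·h/BTU
Q = A·ΔT/R = 978 × (68.9 − 37.1) / 42.92 = 724.6 BTU/h

725 BTU/h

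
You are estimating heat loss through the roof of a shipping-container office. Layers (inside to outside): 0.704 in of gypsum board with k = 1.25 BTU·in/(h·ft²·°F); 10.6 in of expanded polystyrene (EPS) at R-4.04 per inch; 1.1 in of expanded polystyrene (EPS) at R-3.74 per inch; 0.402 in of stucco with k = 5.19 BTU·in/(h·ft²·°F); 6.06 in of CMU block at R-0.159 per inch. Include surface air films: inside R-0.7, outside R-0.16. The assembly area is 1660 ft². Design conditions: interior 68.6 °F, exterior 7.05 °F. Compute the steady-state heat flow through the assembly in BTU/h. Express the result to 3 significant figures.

2070 BTU/h

0.704/1.25 = 0.5632
10.6 × 4.04 = 42.82
1.1 × 3.74 = 4.114
0.402/5.19 = 0.07746
6.06 × 0.159 = 0.9635
R_total = 0.7 + 0.5632 + 42.82 + 4.114 + 0.07746 + 0.9635 + 0.16 = 49.4 ft²·°F·h/BTU
Q = A·ΔT/R = 1660 × (68.6 − 7.05) / 49.4 = 2068 BTU/h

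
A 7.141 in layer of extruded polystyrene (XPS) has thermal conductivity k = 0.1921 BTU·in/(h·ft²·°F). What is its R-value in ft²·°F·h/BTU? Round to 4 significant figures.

R = L/k = 7.141/0.1921 = 37.173 ft²·°F·h/BTU

37.17 ft²·°F·h/BTU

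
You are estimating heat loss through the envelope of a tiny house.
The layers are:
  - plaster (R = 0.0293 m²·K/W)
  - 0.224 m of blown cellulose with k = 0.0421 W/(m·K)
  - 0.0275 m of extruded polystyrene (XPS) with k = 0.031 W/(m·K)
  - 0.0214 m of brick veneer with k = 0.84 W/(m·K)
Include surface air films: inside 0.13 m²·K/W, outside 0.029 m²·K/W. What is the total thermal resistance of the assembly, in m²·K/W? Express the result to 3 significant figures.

0.224/0.0421 = 5.321
0.0275/0.031 = 0.8871
0.0214/0.84 = 0.02548
R_total = 0.13 + 0.0293 + 5.321 + 0.8871 + 0.02548 + 0.029 = 6.422 m²·K/W

6.42 m²·K/W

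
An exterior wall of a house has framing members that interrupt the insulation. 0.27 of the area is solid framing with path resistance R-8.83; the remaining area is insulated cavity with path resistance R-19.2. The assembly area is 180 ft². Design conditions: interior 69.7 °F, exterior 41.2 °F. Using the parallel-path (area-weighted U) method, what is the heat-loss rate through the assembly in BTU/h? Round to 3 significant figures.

352 BTU/h

U_eff = 0.73/19.2 + 0.27/8.83 = 0.03802 + 0.03058 = 0.0686
R_eff = 1/U_eff = 14.58 ft²·°F·h/BTU
Q = 180 × (69.7 − 41.2) / 14.58 = 351.9 BTU/h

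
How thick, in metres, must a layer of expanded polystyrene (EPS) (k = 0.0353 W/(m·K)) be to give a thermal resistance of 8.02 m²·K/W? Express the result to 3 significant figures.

L = R·k = 8.02 × 0.0353 = 0.2831 m

0.283 m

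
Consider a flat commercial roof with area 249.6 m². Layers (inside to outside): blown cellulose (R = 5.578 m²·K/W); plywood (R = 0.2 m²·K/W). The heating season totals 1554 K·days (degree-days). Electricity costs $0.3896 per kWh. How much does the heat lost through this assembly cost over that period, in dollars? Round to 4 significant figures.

R_total = 5.578 + 0.2 = 5.778 m²·K/W
E = A × HDD × 24 / R / 1000 = 249.6 × 1554 × 24 / 5.778 / 1000 = 1611.1 kWh
Cost = 1611.1 × 0.3896 = $627.69

627.7 dollars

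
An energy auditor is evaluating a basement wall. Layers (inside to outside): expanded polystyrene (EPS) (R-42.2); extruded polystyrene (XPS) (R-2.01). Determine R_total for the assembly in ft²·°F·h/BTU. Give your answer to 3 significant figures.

44.2 ft²·°F·h/BTU

R_total = 42.2 + 2.01 = 44.21 ft²·°F·h/BTU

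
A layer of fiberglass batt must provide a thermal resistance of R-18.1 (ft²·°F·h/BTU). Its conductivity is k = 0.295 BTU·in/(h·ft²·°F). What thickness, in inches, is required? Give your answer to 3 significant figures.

5.34 in

L = R × k = 18.1 × 0.295 = 5.34 in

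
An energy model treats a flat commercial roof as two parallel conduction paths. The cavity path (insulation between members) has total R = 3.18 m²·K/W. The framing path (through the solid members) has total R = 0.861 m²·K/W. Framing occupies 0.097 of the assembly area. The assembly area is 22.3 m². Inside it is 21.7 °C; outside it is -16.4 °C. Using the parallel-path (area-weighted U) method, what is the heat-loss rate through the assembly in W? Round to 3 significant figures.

U_eff = 0.903/3.18 + 0.097/0.861 = 0.284 + 0.1127 = 0.3966
R_eff = 1/U_eff = 2.521 m²·K/W
Q = 22.3 × (21.7 − (-16.4)) / 2.521 = 337 W

337 W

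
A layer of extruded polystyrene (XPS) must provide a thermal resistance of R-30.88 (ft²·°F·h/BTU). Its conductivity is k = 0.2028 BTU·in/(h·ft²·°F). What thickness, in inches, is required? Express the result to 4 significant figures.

L = R × k = 30.88 × 0.2028 = 6.2625 in

6.262 in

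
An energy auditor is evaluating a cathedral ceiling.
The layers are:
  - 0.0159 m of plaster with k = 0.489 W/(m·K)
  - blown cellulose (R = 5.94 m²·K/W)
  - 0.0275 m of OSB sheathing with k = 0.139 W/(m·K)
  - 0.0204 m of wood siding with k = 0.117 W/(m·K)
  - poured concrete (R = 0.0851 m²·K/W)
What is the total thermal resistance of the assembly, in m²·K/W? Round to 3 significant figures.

0.0159/0.489 = 0.03252
0.0275/0.139 = 0.1978
0.0204/0.117 = 0.1744
R_total = 0.03252 + 5.94 + 0.1978 + 0.1744 + 0.0851 = 6.43 m²·K/W

6.43 m²·K/W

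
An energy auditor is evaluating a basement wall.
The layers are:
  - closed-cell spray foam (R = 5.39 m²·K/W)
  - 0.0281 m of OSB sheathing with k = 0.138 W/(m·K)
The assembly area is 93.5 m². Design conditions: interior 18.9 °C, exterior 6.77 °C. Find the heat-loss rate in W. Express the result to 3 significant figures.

0.0281/0.138 = 0.2036
R_total = 5.39 + 0.2036 = 5.594 m²·K/W
Q = A·ΔT/R = 93.5 × (18.9 − 6.77) / 5.594 = 202.8 W

203 W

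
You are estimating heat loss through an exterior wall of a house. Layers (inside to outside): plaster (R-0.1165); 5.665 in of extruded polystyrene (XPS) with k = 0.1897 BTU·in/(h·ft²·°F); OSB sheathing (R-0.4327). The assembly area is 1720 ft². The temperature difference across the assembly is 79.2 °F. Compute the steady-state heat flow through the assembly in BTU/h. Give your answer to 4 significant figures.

5.665/0.1897 = 29.863
R_total = 0.1165 + 29.863 + 0.4327 = 30.412 ft²·°F·h/BTU
Q = A·ΔT/R = 1720 × 79.2 / 30.412 = 4479.3 BTU/h

4479 BTU/h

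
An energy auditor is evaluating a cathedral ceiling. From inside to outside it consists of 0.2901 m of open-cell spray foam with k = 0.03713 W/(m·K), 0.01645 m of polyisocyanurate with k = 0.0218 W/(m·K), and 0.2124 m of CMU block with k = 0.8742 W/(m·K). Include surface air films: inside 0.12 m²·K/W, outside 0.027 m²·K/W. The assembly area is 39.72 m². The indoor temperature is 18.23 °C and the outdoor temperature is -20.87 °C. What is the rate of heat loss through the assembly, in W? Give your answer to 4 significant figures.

0.2901/0.03713 = 7.8131
0.01645/0.0218 = 0.75459
0.2124/0.8742 = 0.24296
R_total = 0.12 + 7.8131 + 0.75459 + 0.24296 + 0.027 = 8.9576 m²·K/W
Q = A·ΔT/R = 39.72 × (18.23 − (-20.87)) / 8.9576 = 173.38 W

173.4 W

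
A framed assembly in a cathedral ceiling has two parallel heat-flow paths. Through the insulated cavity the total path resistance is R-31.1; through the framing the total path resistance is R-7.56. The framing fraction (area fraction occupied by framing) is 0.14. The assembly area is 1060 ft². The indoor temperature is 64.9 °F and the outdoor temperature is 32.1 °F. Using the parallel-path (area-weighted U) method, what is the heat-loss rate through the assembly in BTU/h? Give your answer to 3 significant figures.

1610 BTU/h

U_eff = 0.86/31.1 + 0.14/7.56 = 0.02765 + 0.01852 = 0.04617
R_eff = 1/U_eff = 21.66 ft²·°F·h/BTU
Q = 1060 × (64.9 − 32.1) / 21.66 = 1605 BTU/h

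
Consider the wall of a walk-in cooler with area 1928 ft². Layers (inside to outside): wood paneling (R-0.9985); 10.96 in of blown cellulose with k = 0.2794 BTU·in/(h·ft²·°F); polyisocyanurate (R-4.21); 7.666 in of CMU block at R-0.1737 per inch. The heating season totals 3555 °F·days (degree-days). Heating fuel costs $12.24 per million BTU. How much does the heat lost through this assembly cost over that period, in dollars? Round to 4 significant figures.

10.96/0.2794 = 39.227
7.666 × 0.1737 = 1.3316
R_total = 0.9985 + 39.227 + 4.21 + 1.3316 = 45.767 ft²·°F·h/BTU
E = A × HDD × 24 / R = 1928 × 3555 × 24 / 45.767 = 3594200 BTU
Cost = 3594200/10⁶ × 12.24 = $43.993

43.99 dollars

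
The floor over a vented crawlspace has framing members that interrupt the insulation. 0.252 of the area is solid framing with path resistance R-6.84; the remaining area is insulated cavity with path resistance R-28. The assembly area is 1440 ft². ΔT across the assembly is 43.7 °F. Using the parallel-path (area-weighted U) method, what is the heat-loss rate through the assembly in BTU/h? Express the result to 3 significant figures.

4000 BTU/h

U_eff = 0.748/28 + 0.252/6.84 = 0.02671 + 0.03684 = 0.06356
R_eff = 1/U_eff = 15.73 ft²·°F·h/BTU
Q = 1440 × 43.7 / 15.73 = 3999 BTU/h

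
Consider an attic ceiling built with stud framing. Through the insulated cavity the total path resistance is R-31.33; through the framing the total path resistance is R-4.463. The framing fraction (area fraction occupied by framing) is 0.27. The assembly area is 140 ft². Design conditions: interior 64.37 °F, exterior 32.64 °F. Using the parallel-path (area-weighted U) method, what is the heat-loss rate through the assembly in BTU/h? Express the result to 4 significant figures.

372.2 BTU/h

U_eff = 0.73/31.33 + 0.27/4.463 = 0.0233 + 0.060497 = 0.083798
R_eff = 1/U_eff = 11.933 ft²·°F·h/BTU
Q = 140 × (64.37 − 32.64) / 11.933 = 372.25 BTU/h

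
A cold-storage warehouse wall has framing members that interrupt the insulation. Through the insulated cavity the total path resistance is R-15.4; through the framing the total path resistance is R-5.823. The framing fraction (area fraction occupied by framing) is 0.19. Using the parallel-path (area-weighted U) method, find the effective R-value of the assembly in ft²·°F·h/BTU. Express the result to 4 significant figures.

11.73 ft²·°F·h/BTU

U_eff = 0.81/15.4 + 0.19/5.823 = 0.052597 + 0.032629 = 0.085227
R_eff = 1/U_eff = 11.733 ft²·°F·h/BTU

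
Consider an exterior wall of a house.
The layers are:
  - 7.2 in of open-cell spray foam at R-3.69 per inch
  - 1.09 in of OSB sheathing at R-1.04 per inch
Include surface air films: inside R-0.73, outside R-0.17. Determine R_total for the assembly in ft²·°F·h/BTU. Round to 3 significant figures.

28.6 ft²·°F·h/BTU

7.2 × 3.69 = 26.57
1.09 × 1.04 = 1.134
R_total = 0.73 + 26.57 + 1.134 + 0.17 = 28.6 ft²·°F·h/BTU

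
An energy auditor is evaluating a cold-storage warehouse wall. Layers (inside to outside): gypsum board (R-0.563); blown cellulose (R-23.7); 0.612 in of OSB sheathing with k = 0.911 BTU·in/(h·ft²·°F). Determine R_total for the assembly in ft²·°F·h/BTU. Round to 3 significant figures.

0.612/0.911 = 0.6718
R_total = 0.563 + 23.7 + 0.6718 = 24.93 ft²·°F·h/BTU

24.9 ft²·°F·h/BTU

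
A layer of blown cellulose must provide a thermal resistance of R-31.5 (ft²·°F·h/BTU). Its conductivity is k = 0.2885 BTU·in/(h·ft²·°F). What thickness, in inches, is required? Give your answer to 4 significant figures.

9.088 in

L = R × k = 31.5 × 0.2885 = 9.0877 in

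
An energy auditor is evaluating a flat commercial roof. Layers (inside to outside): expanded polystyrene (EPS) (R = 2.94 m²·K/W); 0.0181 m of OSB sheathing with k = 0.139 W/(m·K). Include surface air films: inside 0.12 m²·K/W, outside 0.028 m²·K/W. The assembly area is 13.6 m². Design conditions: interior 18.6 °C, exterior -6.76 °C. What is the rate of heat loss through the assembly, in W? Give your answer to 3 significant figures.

107 W

0.0181/0.139 = 0.1302
R_total = 0.12 + 2.94 + 0.1302 + 0.028 = 3.218 m²·K/W
Q = A·ΔT/R = 13.6 × (18.6 − (-6.76)) / 3.218 = 107.2 W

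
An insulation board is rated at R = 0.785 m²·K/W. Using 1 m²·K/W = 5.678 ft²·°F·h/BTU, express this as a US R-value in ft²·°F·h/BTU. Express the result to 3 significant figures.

4.46 ft²·°F·h/BTU

R_US = 0.785 × 5.678 = 4.457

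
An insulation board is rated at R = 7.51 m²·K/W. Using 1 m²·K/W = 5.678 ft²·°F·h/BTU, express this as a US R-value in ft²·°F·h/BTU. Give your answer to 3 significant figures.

42.6 ft²·°F·h/BTU

R_US = 7.51 × 5.678 = 42.64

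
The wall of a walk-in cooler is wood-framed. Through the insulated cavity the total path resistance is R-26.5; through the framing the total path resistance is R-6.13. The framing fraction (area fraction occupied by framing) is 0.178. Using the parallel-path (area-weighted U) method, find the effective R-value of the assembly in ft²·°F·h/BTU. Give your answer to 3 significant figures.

16.7 ft²·°F·h/BTU

U_eff = 0.822/26.5 + 0.178/6.13 = 0.03102 + 0.02904 = 0.06006
R_eff = 1/U_eff = 16.65 ft²·°F·h/BTU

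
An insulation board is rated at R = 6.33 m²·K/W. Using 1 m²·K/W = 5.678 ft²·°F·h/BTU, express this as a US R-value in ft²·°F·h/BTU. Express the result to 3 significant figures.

R_US = 6.33 × 5.678 = 35.94

35.9 ft²·°F·h/BTU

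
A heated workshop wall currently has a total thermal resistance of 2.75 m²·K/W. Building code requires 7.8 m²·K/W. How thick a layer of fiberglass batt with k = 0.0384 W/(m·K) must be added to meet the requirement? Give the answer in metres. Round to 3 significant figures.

ΔR = 7.8 − 2.75 = 5.05 m²·K/W
L = ΔR × k = 5.05 × 0.0384 = 0.1939 m

0.194 m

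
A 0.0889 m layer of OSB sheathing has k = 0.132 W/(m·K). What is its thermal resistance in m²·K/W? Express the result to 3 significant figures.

R = L/k = 0.0889/0.132 = 0.6735 m²·K/W

0.673 m²·K/W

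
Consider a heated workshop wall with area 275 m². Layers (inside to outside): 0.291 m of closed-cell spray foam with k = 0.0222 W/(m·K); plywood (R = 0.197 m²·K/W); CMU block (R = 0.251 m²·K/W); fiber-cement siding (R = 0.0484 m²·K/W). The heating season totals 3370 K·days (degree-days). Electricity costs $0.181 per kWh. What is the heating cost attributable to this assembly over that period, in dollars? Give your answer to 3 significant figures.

0.291/0.0222 = 13.11
R_total = 13.11 + 0.197 + 0.251 + 0.0484 = 13.6 m²·K/W
E = A × HDD × 24 / R / 1000 = 275 × 3370 × 24 / 13.6 / 1000 = 1635 kWh
Cost = 1635 × 0.181 = $295.9

296 dollars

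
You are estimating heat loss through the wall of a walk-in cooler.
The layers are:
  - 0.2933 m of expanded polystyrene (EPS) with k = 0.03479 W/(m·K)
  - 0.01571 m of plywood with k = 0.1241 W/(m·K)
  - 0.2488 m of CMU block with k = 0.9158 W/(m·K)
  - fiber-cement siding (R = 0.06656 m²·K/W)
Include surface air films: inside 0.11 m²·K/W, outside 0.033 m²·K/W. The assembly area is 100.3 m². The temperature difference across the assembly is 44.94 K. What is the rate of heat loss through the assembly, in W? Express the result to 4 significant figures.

498.7 W

0.2933/0.03479 = 8.4306
0.01571/0.1241 = 0.12659
0.2488/0.9158 = 0.27168
R_total = 0.11 + 8.4306 + 0.12659 + 0.27168 + 0.06656 + 0.033 = 9.0384 m²·K/W
Q = A·ΔT/R = 100.3 × 44.94 / 9.0384 = 498.7 W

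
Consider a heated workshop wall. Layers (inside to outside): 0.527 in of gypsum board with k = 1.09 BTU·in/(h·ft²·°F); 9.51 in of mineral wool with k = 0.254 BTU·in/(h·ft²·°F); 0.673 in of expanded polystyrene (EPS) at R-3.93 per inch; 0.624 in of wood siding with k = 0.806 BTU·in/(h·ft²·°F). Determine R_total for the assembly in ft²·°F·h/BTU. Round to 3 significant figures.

41.3 ft²·°F·h/BTU

0.527/1.09 = 0.4835
9.51/0.254 = 37.44
0.673 × 3.93 = 2.645
0.624/0.806 = 0.7742
R_total = 0.4835 + 37.44 + 2.645 + 0.7742 = 41.34 ft²·°F·h/BTU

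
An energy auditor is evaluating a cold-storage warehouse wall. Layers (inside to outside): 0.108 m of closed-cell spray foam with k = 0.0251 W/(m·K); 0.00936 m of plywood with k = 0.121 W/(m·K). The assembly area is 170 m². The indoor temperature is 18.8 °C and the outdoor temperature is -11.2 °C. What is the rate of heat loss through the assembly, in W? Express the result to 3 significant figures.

1160 W

0.108/0.0251 = 4.303
0.00936/0.121 = 0.07736
R_total = 4.303 + 0.07736 = 4.38 m²·K/W
Q = A·ΔT/R = 170 × (18.8 − (-11.2)) / 4.38 = 1164 W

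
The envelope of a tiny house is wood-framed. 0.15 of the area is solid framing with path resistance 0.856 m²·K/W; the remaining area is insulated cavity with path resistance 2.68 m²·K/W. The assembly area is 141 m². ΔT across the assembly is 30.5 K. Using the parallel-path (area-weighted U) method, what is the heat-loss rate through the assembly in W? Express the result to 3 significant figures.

U_eff = 0.85/2.68 + 0.15/0.856 = 0.3172 + 0.1752 = 0.4924
R_eff = 1/U_eff = 2.031 m²·K/W
Q = 141 × 30.5 / 2.031 = 2118 W

2120 W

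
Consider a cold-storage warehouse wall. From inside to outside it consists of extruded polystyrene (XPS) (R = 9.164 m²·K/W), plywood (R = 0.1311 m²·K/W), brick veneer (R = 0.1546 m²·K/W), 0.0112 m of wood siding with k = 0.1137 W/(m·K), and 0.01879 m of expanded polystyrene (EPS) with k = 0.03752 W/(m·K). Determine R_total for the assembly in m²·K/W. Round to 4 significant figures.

10.05 m²·K/W

0.0112/0.1137 = 0.098505
0.01879/0.03752 = 0.5008
R_total = 9.164 + 0.1311 + 0.1546 + 0.098505 + 0.5008 = 10.049 m²·K/W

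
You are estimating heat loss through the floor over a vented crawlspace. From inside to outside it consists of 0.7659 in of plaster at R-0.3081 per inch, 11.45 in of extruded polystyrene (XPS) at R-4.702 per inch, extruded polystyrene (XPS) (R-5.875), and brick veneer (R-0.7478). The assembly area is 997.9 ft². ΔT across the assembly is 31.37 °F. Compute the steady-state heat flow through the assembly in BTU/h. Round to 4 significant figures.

0.7659 × 0.3081 = 0.23597
11.45 × 4.702 = 53.838
R_total = 0.23597 + 53.838 + 5.875 + 0.7478 = 60.697 ft²·°F·h/BTU
Q = A·ΔT/R = 997.9 × 31.37 / 60.697 = 515.75 BTU/h

515.7 BTU/h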